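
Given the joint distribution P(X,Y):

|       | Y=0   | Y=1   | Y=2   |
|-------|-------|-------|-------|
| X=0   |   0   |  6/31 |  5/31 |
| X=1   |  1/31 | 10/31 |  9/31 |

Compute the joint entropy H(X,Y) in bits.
2.0875 bits

H(X,Y) = -Σ_{x,y} P(x,y) log₂ P(x,y). Per-cell terms -P(x,y)·log₂P(x,y):
  X=0: 0.0000, 0.4586, 0.4246
  X=1: 0.1598, 0.5265, 0.5180
  (cells with P = 0 contribute 0)
Sum of the 6 terms: H(X,Y) = 2.0875 bits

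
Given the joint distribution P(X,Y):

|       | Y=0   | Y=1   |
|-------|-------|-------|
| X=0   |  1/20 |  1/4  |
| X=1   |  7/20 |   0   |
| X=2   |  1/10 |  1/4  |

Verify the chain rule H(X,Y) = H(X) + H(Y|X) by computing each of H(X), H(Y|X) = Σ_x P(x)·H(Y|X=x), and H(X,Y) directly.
H(X) = 1.5813 bits, H(Y|X) = 0.4971 bits, H(X,Y) = 2.0784 bits

Marginal of X (row sums):
  P(X=0) = 1/20 + 1/4 = 3/10
  P(X=1) = 7/20 + 0 = 7/20
  P(X=2) = 1/10 + 1/4 = 7/20
H(X) = -[(3/10)·log₂(3/10) + (7/20)·log₂(7/20) + (7/20)·log₂(7/20)]
  = 0.5211 + 0.5301 + 0.5301 = 1.5813 bits

H(Y|X) = Σ_x P(x)·H(Y|X=x):
  X=0: P(X=0) = 3/10, P(Y|X=0) = (1/6, 5/6) → H(Y|X=0) = 0.6500
  X=1: P(X=1) = 7/20, P(Y|X=1) = (1, 0) → H(Y|X=1) = 0.0000
  X=2: P(X=2) = 7/20, P(Y|X=2) = (2/7, 5/7) → H(Y|X=2) = 0.8631
H(Y|X) = (3/10)·0.6500 + (7/20)·0.0000 + (7/20)·0.8631 = 0.4971 bits

H(X,Y) = -Σ_{x,y} P(x,y) log₂ P(x,y). Per-cell terms -P(x,y)·log₂P(x,y):
  X=0: 0.2161, 0.5000
  X=1: 0.5301, 0.0000
  X=2: 0.3322, 0.5000
  (cells with P = 0 contribute 0)
Sum of the 6 terms: H(X,Y) = 2.0784 bits

Chain rule check:
  H(X) + H(Y|X) = 1.5813 + 0.4971 = 2.0784 bits
  H(X,Y) = 2.0784 bits
✓ Chain rule verified.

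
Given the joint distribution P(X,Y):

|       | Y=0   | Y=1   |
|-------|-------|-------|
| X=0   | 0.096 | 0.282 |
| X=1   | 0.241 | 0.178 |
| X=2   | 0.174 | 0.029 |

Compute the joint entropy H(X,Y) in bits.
2.3646 bits

H(X,Y) = -Σ_{x,y} P(x,y) log₂ P(x,y). Per-cell terms -P(x,y)·log₂P(x,y):
  X=0: 0.3246, 0.5150
  X=1: 0.4947, 0.4432
  X=2: 0.4390, 0.1481
Sum of the 6 terms: H(X,Y) = 2.3646 bits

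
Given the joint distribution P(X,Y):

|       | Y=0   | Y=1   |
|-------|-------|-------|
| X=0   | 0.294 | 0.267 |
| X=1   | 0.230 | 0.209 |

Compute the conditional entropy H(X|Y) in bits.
0.9892 bits

H(X|Y) = H(X,Y) - H(Y)

H(X,Y) = -Σ_{x,y} P(x,y) log₂ P(x,y). Per-cell terms -P(x,y)·log₂P(x,y):
  X=0: 0.5192369, 0.5086586
  X=1: 0.4876677, 0.4720109
Sum of the 4 terms: H(X,Y) = 1.987574 bits

Marginal of Y (column sums):
  P(Y=0) = 0.294 + 0.230 = 0.524
  P(Y=1) = 0.267 + 0.209 = 0.476
H(Y) = -[0.524·log₂(0.524) + 0.476·log₂(0.476)]
  = 0.4885573 + 0.5097801 = 0.998337 bits

H(X|Y) = H(X,Y) - H(Y) = 1.987574 - 0.998337 = 0.9892 bits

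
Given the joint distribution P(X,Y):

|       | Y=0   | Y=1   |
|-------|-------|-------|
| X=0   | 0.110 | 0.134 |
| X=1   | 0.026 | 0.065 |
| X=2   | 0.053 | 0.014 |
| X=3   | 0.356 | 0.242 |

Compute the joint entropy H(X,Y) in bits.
2.4687 bits

H(X,Y) = -Σ_{x,y} P(x,y) log₂ P(x,y). Per-cell terms -P(x,y)·log₂P(x,y):
  X=0: 0.35029, 0.38856
  X=1: 0.13690, 0.25632
  X=2: 0.22461, 0.08622
  X=3: 0.53046, 0.49535
Sum of the 8 terms: H(X,Y) = 2.4687 bits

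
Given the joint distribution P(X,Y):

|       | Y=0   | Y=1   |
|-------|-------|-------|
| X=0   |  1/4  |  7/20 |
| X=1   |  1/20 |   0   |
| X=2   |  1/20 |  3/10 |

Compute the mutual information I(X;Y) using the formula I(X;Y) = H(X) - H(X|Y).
0.1391 bits

I(X;Y) = H(X) - H(X|Y)

Marginal of X (row sums):
  P(X=0) = 1/4 + 7/20 = 3/5
  P(X=1) = 1/20 + 0 = 1/20
  P(X=2) = 1/20 + 3/10 = 7/20
H(X) = -[(3/5)·log₂(3/5) + (1/20)·log₂(1/20) + (7/20)·log₂(7/20)]
  = 0.4422 + 0.2161 + 0.5301 = 1.1884 bits

Marginal of Y (column sums):
  P(Y=0) = 1/4 + 1/20 + 1/20 = 7/20
  P(Y=1) = 7/20 + 0 + 3/10 = 13/20
H(X|Y) = Σ_y P(y)·H(X|Y=y):
  Y=0: P(Y=0) = 7/20, P(X|Y=0) = (5/7, 1/7, 1/7) → H(X|Y=0) = 1.1488
  Y=1: P(Y=1) = 13/20, P(X|Y=1) = (7/13, 0, 6/13) → H(X|Y=1) = 0.9957
H(X|Y) = (7/20)·1.1488 + (13/20)·0.9957 = 1.0493 bits

I(X;Y) = H(X) - H(X|Y) = 1.1884 - 1.0493 = 0.1391 bits

Cross-check via I(X;Y) = H(X) + H(Y) - H(X,Y): computing H(Y) from the column sums and H(X,Y) from the 6 cells in the same way gives H(Y) = 0.9341 bits and H(X,Y) = 1.9834 bits, so
I(X;Y) = 1.1884 + 0.9341 - 1.9834 = 0.1391 bits ✓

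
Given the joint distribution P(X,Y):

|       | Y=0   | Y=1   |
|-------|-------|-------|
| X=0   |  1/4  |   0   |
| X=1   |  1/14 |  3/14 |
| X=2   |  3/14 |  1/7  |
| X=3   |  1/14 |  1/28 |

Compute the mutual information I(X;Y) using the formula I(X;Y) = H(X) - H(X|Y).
0.2897 bits

I(X;Y) = H(X) - H(X|Y)

Marginal of X (row sums):
  P(X=0) = 1/4 + 0 = 1/4
  P(X=1) = 1/14 + 3/14 = 2/7
  P(X=2) = 3/14 + 1/7 = 5/14
  P(X=3) = 1/14 + 1/28 = 3/28
H(X) = -[(1/4)·log₂(1/4) + (2/7)·log₂(2/7) + (5/14)·log₂(5/14) + (3/28)·log₂(3/28)]
  = 0.5000 + 0.5164 + 0.5305 + 0.3453 = 1.8922 bits

Marginal of Y (column sums):
  P(Y=0) = 1/4 + 1/14 + 3/14 + 1/14 = 17/28
  P(Y=1) = 0 + 3/14 + 1/7 + 1/28 = 11/28
H(X|Y) = Σ_y P(y)·H(X|Y=y):
  Y=0: P(Y=0) = 17/28, P(X|Y=0) = (7/17, 2/17, 6/17, 2/17) → H(X|Y=0) = 1.7839
  Y=1: P(Y=1) = 11/28, P(X|Y=1) = (0, 6/11, 4/11, 1/11) → H(X|Y=1) = 1.3222
H(X|Y) = (17/28)·1.7839 + (11/28)·1.3222 = 1.6025 bits

I(X;Y) = H(X) - H(X|Y) = 1.8922 - 1.6025 = 0.2897 bits

Cross-check via I(X;Y) = H(X) + H(Y) - H(X,Y): computing H(Y) from the column sums and H(X,Y) from the 8 cells in the same way gives H(Y) = 0.9666 bits and H(X,Y) = 2.5691 bits, so
I(X;Y) = 1.8922 + 0.9666 - 2.5691 = 0.2897 bits ✓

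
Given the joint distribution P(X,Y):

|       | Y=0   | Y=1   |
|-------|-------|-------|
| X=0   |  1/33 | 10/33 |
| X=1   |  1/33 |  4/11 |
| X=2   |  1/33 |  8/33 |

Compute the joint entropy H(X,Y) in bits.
2.0069 bits

H(X,Y) = -Σ_{x,y} P(x,y) log₂ P(x,y). Per-cell terms -P(x,y)·log₂P(x,y):
  X=0: 0.152860, 0.521959
  X=1: 0.152860, 0.530702
  X=2: 0.152860, 0.495611
Sum of the 6 terms: H(X,Y) = 2.0069 bits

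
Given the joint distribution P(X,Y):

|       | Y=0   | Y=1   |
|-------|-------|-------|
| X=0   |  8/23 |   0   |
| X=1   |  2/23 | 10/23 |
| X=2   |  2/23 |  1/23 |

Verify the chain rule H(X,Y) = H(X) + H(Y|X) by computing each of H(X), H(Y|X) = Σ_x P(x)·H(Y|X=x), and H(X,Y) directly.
H(X) = 1.4029 bits, H(Y|X) = 0.4589 bits, H(X,Y) = 1.8619 bits

Marginal of X (row sums):
  P(X=0) = 8/23 + 0 = 8/23
  P(X=1) = 2/23 + 10/23 = 12/23
  P(X=2) = 2/23 + 1/23 = 3/23
H(X) = -[(8/23)·log₂(8/23) + (12/23)·log₂(12/23) + (3/23)·log₂(3/23)]
  = 0.52993 + 0.48970 + 0.38330 = 1.4029 bits

H(Y|X) = Σ_x P(x)·H(Y|X=x):
  X=0: P(X=0) = 8/23, P(Y|X=0) = (1, 0) → H(Y|X=0) = 0.00000
  X=1: P(X=1) = 12/23, P(Y|X=1) = (1/6, 5/6) → H(Y|X=1) = 0.65002
  X=2: P(X=2) = 3/23, P(Y|X=2) = (2/3, 1/3) → H(Y|X=2) = 0.91830
H(Y|X) = (8/23)·0.00000 + (12/23)·0.65002 + (3/23)·0.91830 = 0.4589 bits

H(X,Y) = -Σ_{x,y} P(x,y) log₂ P(x,y). Per-cell terms -P(x,y)·log₂P(x,y):
  X=0: 0.52993, 0.00000
  X=1: 0.30640, 0.52245
  X=2: 0.30640, 0.19668
  (cells with P = 0 contribute 0)
Sum of the 6 terms: H(X,Y) = 1.8619 bits

Chain rule check:
  H(X) + H(Y|X) = 1.4029 + 0.4589 = 1.8618 bits
  H(X,Y) = 1.8619 bits
✓ Chain rule verified (Δ = 0.0001 is 4-dp rounding noise: each of the three values was rounded independently).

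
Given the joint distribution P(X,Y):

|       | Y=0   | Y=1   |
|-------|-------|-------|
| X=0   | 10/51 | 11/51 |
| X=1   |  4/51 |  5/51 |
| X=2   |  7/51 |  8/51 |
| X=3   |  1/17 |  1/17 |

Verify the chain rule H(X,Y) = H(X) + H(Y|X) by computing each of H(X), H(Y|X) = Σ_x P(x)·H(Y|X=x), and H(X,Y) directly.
H(X) = 1.8512 bits, H(Y|X) = 0.9968 bits, H(X,Y) = 2.8480 bits

Marginal of X (row sums):
  P(X=0) = 10/51 + 11/51 = 7/17
  P(X=1) = 4/51 + 5/51 = 3/17
  P(X=2) = 7/51 + 8/51 = 5/17
  P(X=3) = 1/17 + 1/17 = 2/17
H(X) = -[(7/17)·log₂(7/17) + (3/17)·log₂(3/17) + (5/17)·log₂(5/17) + (2/17)·log₂(2/17)]
  = 0.52710 + 0.44162 + 0.51927 + 0.36323 = 1.8512 bits

H(Y|X) = Σ_x P(x)·H(Y|X=x):
  X=0: P(X=0) = 7/17, P(Y|X=0) = (10/21, 11/21) → H(Y|X=0) = 0.99836
  X=1: P(X=1) = 3/17, P(Y|X=1) = (4/9, 5/9) → H(Y|X=1) = 0.99108
  X=2: P(X=2) = 5/17, P(Y|X=2) = (7/15, 8/15) → H(Y|X=2) = 0.99679
  X=3: P(X=3) = 2/17, P(Y|X=3) = (1/2, 1/2) → H(Y|X=3) = 1.00000
H(Y|X) = (7/17)·0.99836 + (3/17)·0.99108 + (5/17)·0.99679 + (2/17)·1.00000 = 0.9968 bits

H(X,Y) = -Σ_{x,y} P(x,y) log₂ P(x,y). Per-cell terms -P(x,y)·log₂P(x,y):
  X=0: 0.46088, 0.47731
  X=1: 0.28803, 0.32848
  X=2: 0.39324, 0.41920
  X=3: 0.24044, 0.24044
Sum of the 8 terms: H(X,Y) = 2.8480 bits

Chain rule check:
  H(X) + H(Y|X) = 1.8512 + 0.9968 = 2.8480 bits
  H(X,Y) = 2.8480 bits
✓ Chain rule verified.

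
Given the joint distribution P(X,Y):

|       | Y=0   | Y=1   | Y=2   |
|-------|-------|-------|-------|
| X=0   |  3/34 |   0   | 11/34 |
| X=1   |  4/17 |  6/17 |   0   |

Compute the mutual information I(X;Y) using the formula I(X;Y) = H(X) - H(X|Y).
0.7039 bits

I(X;Y) = H(X) - H(X|Y)

Marginal of X (row sums):
  P(X=0) = 3/34 + 0 + 11/34 = 7/17
  P(X=1) = 4/17 + 6/17 + 0 = 10/17
H(X) = -[(7/17)·log₂(7/17) + (10/17)·log₂(10/17)]
  = 0.5271 + 0.4503 = 0.9774 bits

Marginal of Y (column sums):
  P(Y=0) = 3/34 + 4/17 = 11/34
  P(Y=1) = 0 + 6/17 = 6/17
  P(Y=2) = 11/34 + 0 = 11/34
H(X|Y) = Σ_y P(y)·H(X|Y=y):
  Y=0: P(Y=0) = 11/34, P(X|Y=0) = (3/11, 8/11) → H(X|Y=0) = 0.8454
  Y=1: P(Y=1) = 6/17, P(X|Y=1) = (0, 1) → H(X|Y=1) = 0.0000
  Y=2: P(Y=2) = 11/34, P(X|Y=2) = (1, 0) → H(X|Y=2) = 0.0000
H(X|Y) = (11/34)·0.8454 + (6/17)·0.0000 + (11/34)·0.0000 = 0.2735 bits

I(X;Y) = H(X) - H(X|Y) = 0.9774 - 0.2735 = 0.7039 bits

Cross-check via I(X;Y) = H(X) + H(Y) - H(X,Y): computing H(Y) from the column sums and H(X,Y) from the 6 cells in the same way gives H(Y) = 1.5837 bits and H(X,Y) = 1.8572 bits, so
I(X;Y) = 0.9774 + 1.5837 - 1.8572 = 0.7039 bits ✓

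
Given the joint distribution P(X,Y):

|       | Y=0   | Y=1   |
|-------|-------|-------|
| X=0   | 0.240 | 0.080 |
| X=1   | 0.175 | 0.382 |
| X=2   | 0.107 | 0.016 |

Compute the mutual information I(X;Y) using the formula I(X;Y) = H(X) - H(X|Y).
0.1702 bits

I(X;Y) = H(X) - H(X|Y)

Marginal of X (row sums):
  P(X=0) = 0.240 + 0.080 = 0.320
  P(X=1) = 0.175 + 0.382 = 0.557
  P(X=2) = 0.107 + 0.016 = 0.123
H(X) = -[0.320·log₂(0.320) + 0.557·log₂(0.557) + 0.123·log₂(0.123)]
  = 0.5260 + 0.4702 + 0.3719 = 1.3681 bits

Marginal of Y (column sums):
  P(Y=0) = 0.240 + 0.175 + 0.107 = 0.522
  P(Y=1) = 0.080 + 0.382 + 0.016 = 0.478
H(X|Y) = Σ_y P(y)·H(X|Y=y):
  Y=0: P(Y=0) = 0.522, P(X|Y=0) = (40/87, 175/522, 107/522) → H(X|Y=0) = 1.5127
  Y=1: P(Y=1) = 0.478, P(X|Y=1) = (40/239, 191/239, 8/239) → H(X|Y=1) = 0.8541
H(X|Y) = 0.522·1.5127 + 0.478·0.8541 = 1.1979 bits

I(X;Y) = H(X) - H(X|Y) = 1.3681 - 1.1979 = 0.1702 bits

Cross-check via I(X;Y) = H(X) + H(Y) - H(X,Y): computing H(Y) from the column sums and H(X,Y) from the 6 cells in the same way gives H(Y) = 0.9986 bits and H(X,Y) = 2.1965 bits, so
I(X;Y) = 1.3681 + 0.9986 - 2.1965 = 0.1702 bits ✓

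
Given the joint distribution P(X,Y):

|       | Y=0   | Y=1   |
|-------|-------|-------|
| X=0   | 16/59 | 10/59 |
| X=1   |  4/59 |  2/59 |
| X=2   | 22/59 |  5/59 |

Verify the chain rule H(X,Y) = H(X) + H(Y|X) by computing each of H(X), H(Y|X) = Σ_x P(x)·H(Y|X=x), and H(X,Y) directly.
H(X) = 1.3724 bits, H(Y|X) = 0.8333 bits, H(X,Y) = 2.2058 bits

Marginal of X (row sums):
  P(X=0) = 16/59 + 10/59 = 26/59
  P(X=1) = 4/59 + 2/59 = 6/59
  P(X=2) = 22/59 + 5/59 = 27/59
H(X) = -[(26/59)·log₂(26/59) + (6/59)·log₂(6/59) + (27/59)·log₂(27/59)]
  = 0.52097 + 0.33536 + 0.51609 = 1.3724 bits

H(Y|X) = Σ_x P(x)·H(Y|X=x):
  X=0: P(X=0) = 26/59, P(Y|X=0) = (8/13, 5/13) → H(Y|X=0) = 0.96124
  X=1: P(X=1) = 6/59, P(Y|X=1) = (2/3, 1/3) → H(Y|X=1) = 0.91830
  X=2: P(X=2) = 27/59, P(Y|X=2) = (22/27, 5/27) → H(Y|X=2) = 0.69129
H(Y|X) = (26/59)·0.96124 + (6/59)·0.91830 + (27/59)·0.69129 = 0.8333 bits

H(X,Y) = -Σ_{x,y} P(x,y) log₂ P(x,y). Per-cell terms -P(x,y)·log₂P(x,y):
  X=0: 0.51055, 0.43402
  X=1: 0.26323, 0.16551
  X=2: 0.53069, 0.30176
Sum of the 6 terms: H(X,Y) = 2.2058 bits

Chain rule check:
  H(X) + H(Y|X) = 1.3724 + 0.8333 = 2.2057 bits
  H(X,Y) = 2.2058 bits
✓ Chain rule verified (Δ = 0.0001 is 4-dp rounding noise: each of the three values was rounded independently).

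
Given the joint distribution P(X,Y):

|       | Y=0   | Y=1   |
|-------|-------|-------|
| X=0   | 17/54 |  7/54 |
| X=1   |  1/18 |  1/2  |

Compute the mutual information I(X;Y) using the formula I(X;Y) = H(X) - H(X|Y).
0.3034 bits

I(X;Y) = H(X) - H(X|Y)

Marginal of X (row sums):
  P(X=0) = 17/54 + 7/54 = 4/9
  P(X=1) = 1/18 + 1/2 = 5/9
H(X) = -[(4/9)·log₂(4/9) + (5/9)·log₂(5/9)]
  = 0.5200 + 0.4711 = 0.9911 bits

Marginal of Y (column sums):
  P(Y=0) = 17/54 + 1/18 = 10/27
  P(Y=1) = 7/54 + 1/2 = 17/27
H(X|Y) = Σ_y P(y)·H(X|Y=y):
  Y=0: P(Y=0) = 10/27, P(X|Y=0) = (17/20, 3/20) → H(X|Y=0) = 0.6098
  Y=1: P(Y=1) = 17/27, P(X|Y=1) = (7/34, 27/34) → H(X|Y=1) = 0.7335
H(X|Y) = (10/27)·0.6098 + (17/27)·0.7335 = 0.6877 bits

I(X;Y) = H(X) - H(X|Y) = 0.9911 - 0.6877 = 0.3034 bits

Cross-check via I(X;Y) = H(X) + H(Y) - H(X,Y): computing H(Y) from the column sums and H(X,Y) from the 4 cells in the same way gives H(Y) = 0.9510 bits and H(X,Y) = 1.6387 bits, so
I(X;Y) = 0.9911 + 0.9510 - 1.6387 = 0.3034 bits ✓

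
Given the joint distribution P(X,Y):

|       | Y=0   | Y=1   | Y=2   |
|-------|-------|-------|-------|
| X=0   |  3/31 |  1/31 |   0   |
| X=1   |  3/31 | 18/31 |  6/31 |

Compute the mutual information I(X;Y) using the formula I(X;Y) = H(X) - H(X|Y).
0.1789 bits

I(X;Y) = H(X) - H(X|Y)

Marginal of X (row sums):
  P(X=0) = 3/31 + 1/31 + 0 = 4/31
  P(X=1) = 3/31 + 18/31 + 6/31 = 27/31
H(X) = -[(4/31)·log₂(4/31) + (27/31)·log₂(27/31)]
  = 0.3812 + 0.1736 = 0.5548 bits

Marginal of Y (column sums):
  P(Y=0) = 3/31 + 3/31 = 6/31
  P(Y=1) = 1/31 + 18/31 = 19/31
  P(Y=2) = 0 + 6/31 = 6/31
H(X|Y) = Σ_y P(y)·H(X|Y=y):
  Y=0: P(Y=0) = 6/31, P(X|Y=0) = (1/2, 1/2) → H(X|Y=0) = 1.0000
  Y=1: P(Y=1) = 19/31, P(X|Y=1) = (1/19, 18/19) → H(X|Y=1) = 0.2975
  Y=2: P(Y=2) = 6/31, P(X|Y=2) = (0, 1) → H(X|Y=2) = 0.0000
H(X|Y) = (6/31)·1.0000 + (19/31)·0.2975 + (6/31)·0.0000 = 0.3759 bits

I(X;Y) = H(X) - H(X|Y) = 0.5548 - 0.3759 = 0.1789 bits

Cross-check via I(X;Y) = H(X) + H(Y) - H(X,Y): computing H(Y) from the column sums and H(X,Y) from the 6 cells in the same way gives H(Y) = 1.3500 bits and H(X,Y) = 1.7259 bits, so
I(X;Y) = 0.5548 + 1.3500 - 1.7259 = 0.1789 bits ✓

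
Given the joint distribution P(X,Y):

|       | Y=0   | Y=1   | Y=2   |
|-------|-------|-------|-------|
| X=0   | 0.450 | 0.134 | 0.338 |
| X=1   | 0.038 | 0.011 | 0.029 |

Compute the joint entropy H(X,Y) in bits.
1.8349 bits

H(X,Y) = -Σ_{x,y} P(x,y) log₂ P(x,y). Per-cell terms -P(x,y)·log₂P(x,y):
  X=0: 0.5184, 0.3886, 0.5289
  X=1: 0.1793, 0.0716, 0.1481
Sum of the 6 terms: H(X,Y) = 1.8349 bits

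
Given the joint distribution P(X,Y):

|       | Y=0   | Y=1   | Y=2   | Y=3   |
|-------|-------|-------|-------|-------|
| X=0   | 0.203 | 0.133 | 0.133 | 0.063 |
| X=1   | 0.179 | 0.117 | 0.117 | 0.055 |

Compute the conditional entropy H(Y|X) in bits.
1.8942 bits

H(Y|X) = H(X,Y) - H(X)

H(X,Y) = -Σ_{x,y} P(x,y) log₂ P(x,y). Per-cell terms -P(x,y)·log₂P(x,y):
  X=0: 0.466991, 0.387097, 0.387097, 0.251276
  X=1: 0.444272, 0.362164, 0.362164, 0.230143
Sum of the 8 terms: H(X,Y) = 2.89120 bits

Marginal of X (row sums):
  P(X=0) = 0.203 + 0.133 + 0.133 + 0.063 = 0.532
  P(X=1) = 0.179 + 0.117 + 0.117 + 0.055 = 0.468
H(X) = -[0.532·log₂(0.532) + 0.468·log₂(0.468)]
  = 0.484387 + 0.512656 = 0.99704 bits

H(Y|X) = H(X,Y) - H(X) = 2.89120 - 0.99704 = 1.8942 bits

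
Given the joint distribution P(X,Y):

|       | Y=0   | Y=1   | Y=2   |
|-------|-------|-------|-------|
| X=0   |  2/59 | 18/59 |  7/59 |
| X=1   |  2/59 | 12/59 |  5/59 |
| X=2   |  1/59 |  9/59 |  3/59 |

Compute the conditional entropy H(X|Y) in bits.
1.5207 bits

H(X|Y) = H(X,Y) - H(Y)

H(X,Y) = -Σ_{x,y} P(x,y) log₂ P(x,y). Per-cell terms -P(x,y)·log₂P(x,y):
  X=0: 0.165513, 0.522524, 0.364865
  X=1: 0.165513, 0.467325, 0.301756
  X=2: 0.099706, 0.413804, 0.218526
Sum of the 9 terms: H(X,Y) = 2.71953 bits

Marginal of Y (column sums):
  P(Y=0) = 2/59 + 2/59 + 1/59 = 5/59
  P(Y=1) = 18/59 + 12/59 + 9/59 = 39/59
  P(Y=2) = 7/59 + 5/59 + 3/59 = 15/59
H(Y) = -[(5/59)·log₂(5/59) + (39/59)·log₂(39/59) + (15/59)·log₂(15/59)]
  = 0.301756 + 0.394786 + 0.502310 = 1.19885 bits

H(X|Y) = H(X,Y) - H(Y) = 2.71953 - 1.19885 = 1.5207 bits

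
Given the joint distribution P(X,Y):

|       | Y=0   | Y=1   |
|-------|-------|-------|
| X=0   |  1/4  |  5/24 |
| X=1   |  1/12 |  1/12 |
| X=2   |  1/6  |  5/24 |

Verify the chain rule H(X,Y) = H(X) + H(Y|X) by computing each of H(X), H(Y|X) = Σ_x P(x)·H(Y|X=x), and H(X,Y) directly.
H(X) = 1.4773 bits, H(Y|X) = 0.9939 bits, H(X,Y) = 2.4713 bits

Marginal of X (row sums):
  P(X=0) = 1/4 + 5/24 = 11/24
  P(X=1) = 1/12 + 1/12 = 1/6
  P(X=2) = 1/6 + 5/24 = 3/8
H(X) = -[(11/24)·log₂(11/24) + (1/6)·log₂(1/6) + (3/8)·log₂(3/8)]
  = 0.51587 + 0.43083 + 0.53064 = 1.4773 bits

H(Y|X) = Σ_x P(x)·H(Y|X=x):
  X=0: P(X=0) = 11/24, P(Y|X=0) = (6/11, 5/11) → H(Y|X=0) = 0.99403
  X=1: P(X=1) = 1/6, P(Y|X=1) = (1/2, 1/2) → H(Y|X=1) = 1.00000
  X=2: P(X=2) = 3/8, P(Y|X=2) = (4/9, 5/9) → H(Y|X=2) = 0.99108
H(Y|X) = (11/24)·0.99403 + (1/6)·1.00000 + (3/8)·0.99108 = 0.9939 bits

H(X,Y) = -Σ_{x,y} P(x,y) log₂ P(x,y). Per-cell terms -P(x,y)·log₂P(x,y):
  X=0: 0.50000, 0.47147
  X=1: 0.29875, 0.29875
  X=2: 0.43083, 0.47147
Sum of the 6 terms: H(X,Y) = 2.4713 bits

Chain rule check:
  H(X) + H(Y|X) = 1.4773 + 0.9939 = 2.4712 bits
  H(X,Y) = 2.4713 bits
✓ Chain rule verified (Δ = 0.0001 is 4-dp rounding noise: each of the three values was rounded independently).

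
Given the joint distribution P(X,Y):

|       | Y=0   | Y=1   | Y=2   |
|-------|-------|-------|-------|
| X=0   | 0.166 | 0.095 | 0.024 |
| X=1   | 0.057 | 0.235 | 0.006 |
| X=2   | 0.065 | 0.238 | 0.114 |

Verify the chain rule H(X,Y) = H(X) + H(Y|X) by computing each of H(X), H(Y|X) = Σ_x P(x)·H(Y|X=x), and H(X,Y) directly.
H(X) = 1.5628 bits, H(Y|X) = 1.1962 bits, H(X,Y) = 2.7590 bits

Marginal of X (row sums):
  P(X=0) = 0.166 + 0.095 + 0.024 = 0.285
  P(X=1) = 0.057 + 0.235 + 0.006 = 0.298
  P(X=2) = 0.065 + 0.238 + 0.114 = 0.417
H(X) = -[0.285·log₂(0.285) + 0.298·log₂(0.298) + 0.417·log₂(0.417)]
  = 0.5161 + 0.5205 + 0.5262 = 1.5628 bits

H(Y|X) = Σ_x P(x)·H(Y|X=x):
  X=0: P(X=0) = 0.285, P(Y|X=0) = (166/285, 1/3, 8/95) → H(Y|X=0) = 1.2831
  X=1: P(X=1) = 0.298, P(Y|X=1) = (57/298, 235/298, 3/149) → H(Y|X=1) = 0.8401
  X=2: P(X=2) = 0.417, P(Y|X=2) = (65/417, 238/417, 38/139) → H(Y|X=2) = 1.3913
H(Y|X) = 0.285·1.2831 + 0.298·0.8401 + 0.417·1.3913 = 1.1962 bits

H(X,Y) = -Σ_{x,y} P(x,y) log₂ P(x,y). Per-cell terms -P(x,y)·log₂P(x,y):
  X=0: 0.4301, 0.3226, 0.1291
  X=1: 0.2356, 0.4910, 0.0443
  X=2: 0.2563, 0.4929, 0.3571
Sum of the 9 terms: H(X,Y) = 2.7590 bits

Chain rule check:
  H(X) + H(Y|X) = 1.5628 + 1.1962 = 2.7590 bits
  H(X,Y) = 2.7590 bits
✓ Chain rule verified.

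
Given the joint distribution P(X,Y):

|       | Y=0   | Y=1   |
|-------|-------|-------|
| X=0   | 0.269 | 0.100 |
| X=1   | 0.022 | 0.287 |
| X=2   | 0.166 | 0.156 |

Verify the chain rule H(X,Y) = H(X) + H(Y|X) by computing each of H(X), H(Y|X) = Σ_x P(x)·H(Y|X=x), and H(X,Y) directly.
H(X) = 1.5807 bits, H(Y|X) = 0.7473 bits, H(X,Y) = 2.3280 bits

Marginal of X (row sums):
  P(X=0) = 0.269 + 0.100 = 0.369
  P(X=1) = 0.022 + 0.287 = 0.309
  P(X=2) = 0.166 + 0.156 = 0.322
H(X) = -[0.369·log₂(0.369) + 0.309·log₂(0.309) + 0.322·log₂(0.322)]
  = 0.530735 + 0.523545 + 0.526427 = 1.5807 bits

H(Y|X) = Σ_x P(x)·H(Y|X=x):
  X=0: P(X=0) = 0.369, P(Y|X=0) = (269/369, 100/369) → H(Y|X=0) = 0.842900
  X=1: P(X=1) = 0.309, P(Y|X=1) = (22/309, 287/309) → H(Y|X=1) = 0.370376
  X=2: P(X=2) = 0.322, P(Y|X=2) = (83/161, 78/161) → H(Y|X=2) = 0.999304
H(Y|X) = 0.369·0.842900 + 0.309·0.370376 + 0.322·0.999304 = 0.7473 bits

H(X,Y) = -Σ_{x,y} P(x,y) log₂ P(x,y). Per-cell terms -P(x,y)·log₂P(x,y):
  X=0: 0.509573, 0.332193
  X=1: 0.121140, 0.516852
  X=2: 0.430064, 0.418140
Sum of the 6 terms: H(X,Y) = 2.3280 bits

Chain rule check:
  H(X) + H(Y|X) = 1.5807 + 0.7473 = 2.3280 bits
  H(X,Y) = 2.3280 bits
✓ Chain rule verified.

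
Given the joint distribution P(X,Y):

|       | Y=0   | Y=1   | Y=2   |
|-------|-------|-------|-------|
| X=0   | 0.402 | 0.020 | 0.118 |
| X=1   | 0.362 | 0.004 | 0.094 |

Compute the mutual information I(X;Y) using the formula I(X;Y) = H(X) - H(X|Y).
0.0073 bits

I(X;Y) = H(X) - H(X|Y)

Marginal of X (row sums):
  P(X=0) = 0.402 + 0.020 + 0.118 = 0.540
  P(X=1) = 0.362 + 0.004 + 0.094 = 0.460
H(X) = -[0.540·log₂(0.540) + 0.460·log₂(0.460)]
  = 0.48004 + 0.51534 = 0.9954 bits

Marginal of Y (column sums):
  P(Y=0) = 0.402 + 0.362 = 0.764
  P(Y=1) = 0.020 + 0.004 = 0.024
  P(Y=2) = 0.118 + 0.094 = 0.212
H(X|Y) = Σ_y P(y)·H(X|Y=y):
  Y=0: P(Y=0) = 0.764, P(X|Y=0) = (201/382, 181/382) → H(X|Y=0) = 0.99802
  Y=1: P(Y=1) = 0.024, P(X|Y=1) = (5/6, 1/6) → H(X|Y=1) = 0.65002
  Y=2: P(Y=2) = 0.212, P(X|Y=2) = (59/106, 47/106) → H(X|Y=2) = 0.99074
H(X|Y) = 0.764·0.99802 + 0.024·0.65002 + 0.212·0.99074 = 0.9881 bits

I(X;Y) = H(X) - H(X|Y) = 0.9954 - 0.9881 = 0.0073 bits

Cross-check via I(X;Y) = H(X) + H(Y) - H(X,Y): computing H(Y) from the column sums and H(X,Y) from the 6 cells in the same way gives H(Y) = 0.9003 bits and H(X,Y) = 1.8884 bits, so
I(X;Y) = 0.9954 + 0.9003 - 1.8884 = 0.0073 bits ✓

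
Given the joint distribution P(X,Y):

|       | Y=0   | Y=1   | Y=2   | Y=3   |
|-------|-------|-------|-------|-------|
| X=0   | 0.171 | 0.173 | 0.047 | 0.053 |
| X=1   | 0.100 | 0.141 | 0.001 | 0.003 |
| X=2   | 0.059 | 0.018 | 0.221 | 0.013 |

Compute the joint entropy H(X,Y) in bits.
2.9793 bits

H(X,Y) = -Σ_{x,y} P(x,y) log₂ P(x,y). Per-cell terms -P(x,y)·log₂P(x,y):
  X=0: 0.43570, 0.43789, 0.20733, 0.22461
  X=1: 0.33219, 0.39850, 0.00997, 0.02514
  X=2: 0.24091, 0.10433, 0.48131, 0.08145
Sum of the 12 terms: H(X,Y) = 2.9793 bits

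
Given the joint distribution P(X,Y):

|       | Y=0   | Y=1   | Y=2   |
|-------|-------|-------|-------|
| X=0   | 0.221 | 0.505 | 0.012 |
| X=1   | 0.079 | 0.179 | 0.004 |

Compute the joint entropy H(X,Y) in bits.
1.8211 bits

H(X,Y) = -Σ_{x,y} P(x,y) log₂ P(x,y). Per-cell terms -P(x,y)·log₂P(x,y):
  X=0: 0.48131, 0.49775, 0.07657
  X=1: 0.28930, 0.44427, 0.03186
Sum of the 6 terms: H(X,Y) = 1.8211 bits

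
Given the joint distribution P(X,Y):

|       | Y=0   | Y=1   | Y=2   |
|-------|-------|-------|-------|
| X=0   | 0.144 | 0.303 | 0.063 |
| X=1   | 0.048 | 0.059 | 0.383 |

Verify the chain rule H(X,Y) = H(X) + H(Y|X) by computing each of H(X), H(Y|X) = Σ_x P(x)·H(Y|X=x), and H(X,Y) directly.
H(X) = 0.9997 bits, H(Y|X) = 1.1576 bits, H(X,Y) = 2.1573 bits

Marginal of X (row sums):
  P(X=0) = 0.144 + 0.303 + 0.063 = 0.510
  P(X=1) = 0.048 + 0.059 + 0.383 = 0.490
H(X) = -[0.510·log₂(0.510) + 0.490·log₂(0.490)]
  = 0.49543 + 0.50428 = 0.9997 bits

H(Y|X) = Σ_x P(x)·H(Y|X=x):
  X=0: P(X=0) = 0.510, P(Y|X=0) = (24/85, 101/170, 21/170) → H(Y|X=0) = 1.33412
  X=1: P(X=1) = 0.490, P(Y|X=1) = (24/245, 59/490, 383/490) → H(Y|X=1) = 0.97387
H(Y|X) = 0.510·1.33412 + 0.490·0.97387 = 1.1576 bits

H(X,Y) = -Σ_{x,y} P(x,y) log₂ P(x,y). Per-cell terms -P(x,y)·log₂P(x,y):
  X=0: 0.40260, 0.52195, 0.25128
  X=1: 0.21028, 0.24091, 0.53030
Sum of the 6 terms: H(X,Y) = 2.1573 bits

Chain rule check:
  H(X) + H(Y|X) = 0.9997 + 1.1576 = 2.1573 bits
  H(X,Y) = 2.1573 bits
✓ Chain rule verified.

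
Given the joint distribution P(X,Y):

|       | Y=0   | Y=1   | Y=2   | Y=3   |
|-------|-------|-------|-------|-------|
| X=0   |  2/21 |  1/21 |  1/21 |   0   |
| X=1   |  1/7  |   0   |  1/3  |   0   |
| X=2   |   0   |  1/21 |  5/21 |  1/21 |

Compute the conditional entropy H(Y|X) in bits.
1.0883 bits

H(Y|X) = H(X,Y) - H(X)

H(X,Y) = -Σ_{x,y} P(x,y) log₂ P(x,y). Per-cell terms -P(x,y)·log₂P(x,y):
  X=0: 0.32308, 0.20916, 0.20916, 0.00000
  X=1: 0.40105, 0.00000, 0.52832, 0.00000
  X=2: 0.00000, 0.20916, 0.49295, 0.20916
  (cells with P = 0 contribute 0)
Sum of the 12 terms: H(X,Y) = 2.5820 bits

Marginal of X (row sums):
  P(X=0) = 2/21 + 1/21 + 1/21 + 0 = 4/21
  P(X=1) = 1/7 + 0 + 1/3 + 0 = 10/21
  P(X=2) = 0 + 1/21 + 5/21 + 1/21 = 1/3
H(X) = -[(4/21)·log₂(4/21) + (10/21)·log₂(10/21) + (1/3)·log₂(1/3)]
  = 0.45568 + 0.50971 + 0.52832 = 1.4937 bits

H(Y|X) = H(X,Y) - H(X) = 2.5820 - 1.4937 = 1.0883 bits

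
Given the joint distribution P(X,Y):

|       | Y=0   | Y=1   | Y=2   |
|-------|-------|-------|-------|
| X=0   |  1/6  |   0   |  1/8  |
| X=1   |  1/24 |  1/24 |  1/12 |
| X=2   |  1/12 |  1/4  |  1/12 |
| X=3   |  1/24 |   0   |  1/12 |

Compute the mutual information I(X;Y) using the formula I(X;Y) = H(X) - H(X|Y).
0.3541 bits

I(X;Y) = H(X) - H(X|Y)

Marginal of X (row sums):
  P(X=0) = 1/6 + 0 + 1/8 = 7/24
  P(X=1) = 1/24 + 1/24 + 1/12 = 1/6
  P(X=2) = 1/12 + 1/4 + 1/12 = 5/12
  P(X=3) = 1/24 + 0 + 1/12 = 1/8
H(X) = -[(7/24)·log₂(7/24) + (1/6)·log₂(1/6) + (5/12)·log₂(5/12) + (1/8)·log₂(1/8)]
  = 0.5185 + 0.4308 + 0.5263 + 0.3750 = 1.8506 bits

Marginal of Y (column sums):
  P(Y=0) = 1/6 + 1/24 + 1/12 + 1/24 = 1/3
  P(Y=1) = 0 + 1/24 + 1/4 + 0 = 7/24
  P(Y=2) = 1/8 + 1/12 + 1/12 + 1/12 = 3/8
H(X|Y) = Σ_y P(y)·H(X|Y=y):
  Y=0: P(Y=0) = 1/3, P(X|Y=0) = (1/2, 1/8, 1/4, 1/8) → H(X|Y=0) = 1.7500
  Y=1: P(Y=1) = 7/24, P(X|Y=1) = (0, 1/7, 6/7, 0) → H(X|Y=1) = 0.5917
  Y=2: P(Y=2) = 3/8, P(X|Y=2) = (1/3, 2/9, 2/9, 2/9) → H(X|Y=2) = 1.9749
H(X|Y) = (1/3)·1.7500 + (7/24)·0.5917 + (3/8)·1.9749 = 1.4965 bits

I(X;Y) = H(X) - H(X|Y) = 1.8506 - 1.4965 = 0.3541 bits

Cross-check via I(X;Y) = H(X) + H(Y) - H(X,Y): computing H(Y) from the column sums and H(X,Y) from the 12 cells in the same way gives H(Y) = 1.5774 bits and H(X,Y) = 3.0739 bits, so
I(X;Y) = 1.8506 + 1.5774 - 3.0739 = 0.3541 bits ✓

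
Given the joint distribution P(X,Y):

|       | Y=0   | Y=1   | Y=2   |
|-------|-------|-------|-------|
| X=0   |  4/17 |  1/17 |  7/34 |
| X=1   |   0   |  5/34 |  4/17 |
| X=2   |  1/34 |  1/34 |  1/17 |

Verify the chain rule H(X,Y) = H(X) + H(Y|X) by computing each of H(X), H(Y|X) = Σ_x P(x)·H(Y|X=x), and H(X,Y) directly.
H(X) = 1.3936 bits, H(Y|X) = 1.2450 bits, H(X,Y) = 2.6386 bits

Marginal of X (row sums):
  P(X=0) = 4/17 + 1/17 + 7/34 = 1/2
  P(X=1) = 0 + 5/34 + 4/17 = 13/34
  P(X=2) = 1/34 + 1/34 + 1/17 = 2/17
H(X) = -[(1/2)·log₂(1/2) + (13/34)·log₂(13/34) + (2/17)·log₂(2/17)]
  = 0.50000 + 0.53033 + 0.36323 = 1.3936 bits

H(Y|X) = Σ_x P(x)·H(Y|X=x):
  X=0: P(X=0) = 1/2, P(Y|X=0) = (8/17, 2/17, 7/17) → H(Y|X=0) = 1.40208
  X=1: P(X=1) = 13/34, P(Y|X=1) = (0, 5/13, 8/13) → H(Y|X=1) = 0.96124
  X=2: P(X=2) = 2/17, P(Y|X=2) = (1/4, 1/4, 1/2) → H(Y|X=2) = 1.50000
H(Y|X) = (1/2)·1.40208 + (13/34)·0.96124 + (2/17)·1.50000 = 1.2450 bits

H(X,Y) = -Σ_{x,y} P(x,y) log₂ P(x,y). Per-cell terms -P(x,y)·log₂P(x,y):
  X=0: 0.49117, 0.24044, 0.46943
  X=1: 0.00000, 0.40670, 0.49117
  X=2: 0.14963, 0.14963, 0.24044
  (cells with P = 0 contribute 0)
Sum of the 9 terms: H(X,Y) = 2.6386 bits

Chain rule check:
  H(X) + H(Y|X) = 1.3936 + 1.2450 = 2.6386 bits
  H(X,Y) = 2.6386 bits
✓ Chain rule verified.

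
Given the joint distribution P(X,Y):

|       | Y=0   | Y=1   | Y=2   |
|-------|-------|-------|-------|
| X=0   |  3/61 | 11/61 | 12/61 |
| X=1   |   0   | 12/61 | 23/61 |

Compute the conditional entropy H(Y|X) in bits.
1.1286 bits

H(Y|X) = H(X,Y) - H(X)

H(X,Y) = -Σ_{x,y} P(x,y) log₂ P(x,y). Per-cell terms -P(x,y)·log₂P(x,y):
  X=0: 0.21373, 0.44565, 0.46146
  X=1: 0.00000, 0.46146, 0.53057
  (cells with P = 0 contribute 0)
Sum of the 6 terms: H(X,Y) = 2.11287 bits

Marginal of X (row sums):
  P(X=0) = 3/61 + 11/61 + 12/61 = 26/61
  P(X=1) = 0 + 12/61 + 23/61 = 35/61
H(X) = -[(26/61)·log₂(26/61) + (35/61)·log₂(35/61)]
  = 0.52439 + 0.45985 = 0.98424 bits

H(Y|X) = H(X,Y) - H(X) = 2.11287 - 0.98424 = 1.1286 bits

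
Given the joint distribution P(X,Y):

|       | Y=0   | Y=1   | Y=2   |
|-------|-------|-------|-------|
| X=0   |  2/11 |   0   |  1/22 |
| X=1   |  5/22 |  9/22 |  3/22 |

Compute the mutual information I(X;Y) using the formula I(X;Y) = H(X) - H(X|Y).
0.2203 bits

I(X;Y) = H(X) - H(X|Y)

Marginal of X (row sums):
  P(X=0) = 2/11 + 0 + 1/22 = 5/22
  P(X=1) = 5/22 + 9/22 + 3/22 = 17/22
H(X) = -[(5/22)·log₂(5/22) + (17/22)·log₂(17/22)]
  = 0.48580 + 0.28743 = 0.77323 bits

Marginal of Y (column sums):
  P(Y=0) = 2/11 + 5/22 = 9/22
  P(Y=1) = 0 + 9/22 = 9/22
  P(Y=2) = 1/22 + 3/22 = 2/11
H(X|Y) = Σ_y P(y)·H(X|Y=y):
  Y=0: P(Y=0) = 9/22, P(X|Y=0) = (4/9, 5/9) → H(X|Y=0) = 0.99108
  Y=1: P(Y=1) = 9/22, P(X|Y=1) = (0, 1) → H(X|Y=1) = 0.00000
  Y=2: P(Y=2) = 2/11, P(X|Y=2) = (1/4, 3/4) → H(X|Y=2) = 0.81128
H(X|Y) = (9/22)·0.99108 + (9/22)·0.00000 + (2/11)·0.81128 = 0.55295 bits

I(X;Y) = H(X) - H(X|Y) = 0.77323 - 0.55295 = 0.2203 bits

Cross-check via I(X;Y) = H(X) + H(Y) - H(X,Y): computing H(Y) from the column sums and H(X,Y) from the 6 cells in the same way gives H(Y) = 1.50222 bits and H(X,Y) = 2.05517 bits, so
I(X;Y) = 0.77323 + 1.50222 - 2.05517 = 0.2203 bits ✓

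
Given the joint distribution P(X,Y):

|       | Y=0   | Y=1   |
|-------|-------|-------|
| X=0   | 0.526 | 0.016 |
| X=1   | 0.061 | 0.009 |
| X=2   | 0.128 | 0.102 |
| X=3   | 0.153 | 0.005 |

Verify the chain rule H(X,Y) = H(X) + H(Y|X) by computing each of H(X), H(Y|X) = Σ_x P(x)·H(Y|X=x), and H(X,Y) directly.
H(X) = 1.6557 bits, H(Y|X) = 0.4027 bits, H(X,Y) = 2.0584 bits

Marginal of X (row sums):
  P(X=0) = 0.526 + 0.016 = 0.542
  P(X=1) = 0.061 + 0.009 = 0.070
  P(X=2) = 0.128 + 0.102 = 0.230
  P(X=3) = 0.153 + 0.005 = 0.158
H(X) = -[0.542·log₂(0.542) + 0.070·log₂(0.070) + 0.230·log₂(0.230) + 0.158·log₂(0.158)]
  = 0.4789303 + 0.2685551 + 0.4876677 + 0.4205966 = 1.6557 bits

H(Y|X) = Σ_x P(x)·H(Y|X=x):
  X=0: P(X=0) = 0.542, P(Y|X=0) = (263/271, 8/271) → H(Y|X=0) = 0.1919804
  X=1: P(X=1) = 0.070, P(Y|X=1) = (61/70, 9/70) → H(Y|X=1) = 0.5535073
  X=2: P(X=2) = 0.230, P(Y|X=2) = (64/115, 51/115) → H(Y|X=2) = 0.9907623
  X=3: P(X=3) = 0.158, P(Y|X=3) = (153/158, 5/158) → H(Y|X=3) = 0.2025783
H(Y|X) = 0.542·0.1919804 + 0.070·0.5535073 + 0.230·0.9907623 + 0.158·0.2025783 = 0.4027 bits

H(X,Y) = -Σ_{x,y} P(x,y) log₂ P(x,y). Per-cell terms -P(x,y)·log₂P(x,y):
  X=0: 0.4875311, 0.0954525
  X=1: 0.2461379, 0.0611627
  X=2: 0.3796204, 0.3359226
  X=3: 0.4143847, 0.0382193
Sum of the 8 terms: H(X,Y) = 2.0584 bits

Chain rule check:
  H(X) + H(Y|X) = 1.6557 + 0.4027 = 2.0584 bits
  H(X,Y) = 2.0584 bits
✓ Chain rule verified.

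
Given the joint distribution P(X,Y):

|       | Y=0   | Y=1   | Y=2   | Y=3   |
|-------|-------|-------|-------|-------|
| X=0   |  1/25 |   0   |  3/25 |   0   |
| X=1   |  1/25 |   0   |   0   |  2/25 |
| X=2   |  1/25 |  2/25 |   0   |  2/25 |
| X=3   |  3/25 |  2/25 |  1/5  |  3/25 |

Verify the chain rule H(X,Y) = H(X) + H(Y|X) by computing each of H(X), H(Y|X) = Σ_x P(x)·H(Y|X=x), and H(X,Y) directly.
H(X) = 1.7450 bits, H(Y|X) = 1.5438 bits, H(X,Y) = 3.2889 bits

Marginal of X (row sums):
  P(X=0) = 1/25 + 0 + 3/25 + 0 = 4/25
  P(X=1) = 1/25 + 0 + 0 + 2/25 = 3/25
  P(X=2) = 1/25 + 2/25 + 0 + 2/25 = 1/5
  P(X=3) = 3/25 + 2/25 + 1/5 + 3/25 = 13/25
H(X) = -[(4/25)·log₂(4/25) + (3/25)·log₂(3/25) + (1/5)·log₂(1/5) + (13/25)·log₂(13/25)]
  = 0.423017 + 0.367067 + 0.464386 + 0.490577 = 1.7450 bits

H(Y|X) = Σ_x P(x)·H(Y|X=x):
  X=0: P(X=0) = 4/25, P(Y|X=0) = (1/4, 0, 3/4, 0) → H(Y|X=0) = 0.811278
  X=1: P(X=1) = 3/25, P(Y|X=1) = (1/3, 0, 0, 2/3) → H(Y|X=1) = 0.918296
  X=2: P(X=2) = 1/5, P(Y|X=2) = (1/5, 2/5, 0, 2/5) → H(Y|X=2) = 1.521928
  X=3: P(X=3) = 13/25, P(Y|X=3) = (3/13, 2/13, 5/13, 3/13) → H(Y|X=3) = 1.922023
H(Y|X) = (4/25)·0.811278 + (3/25)·0.918296 + (1/5)·1.521928 + (13/25)·1.922023 = 1.5438 bits

H(X,Y) = -Σ_{x,y} P(x,y) log₂ P(x,y). Per-cell terms -P(x,y)·log₂P(x,y):
  X=0: 0.185754, 0.000000, 0.367067, 0.000000
  X=1: 0.185754, 0.000000, 0.000000, 0.291508
  X=2: 0.185754, 0.291508, 0.000000, 0.291508
  X=3: 0.367067, 0.291508, 0.464386, 0.367067
  (cells with P = 0 contribute 0)
Sum of the 16 terms: H(X,Y) = 3.2889 bits

Chain rule check:
  H(X) + H(Y|X) = 1.7450 + 1.5438 = 3.2888 bits
  H(X,Y) = 3.2889 bits
✓ Chain rule verified (Δ = 0.0001 is 4-dp rounding noise: each of the three values was rounded independently).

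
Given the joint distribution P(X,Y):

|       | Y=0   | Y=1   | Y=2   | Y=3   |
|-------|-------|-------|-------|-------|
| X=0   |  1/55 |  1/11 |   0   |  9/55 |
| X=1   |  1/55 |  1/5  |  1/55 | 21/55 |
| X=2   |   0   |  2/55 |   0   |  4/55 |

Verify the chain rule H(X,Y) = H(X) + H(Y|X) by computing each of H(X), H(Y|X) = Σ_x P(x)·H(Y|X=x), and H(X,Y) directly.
H(X) = 1.2889 bits, H(Y|X) = 1.2119 bits, H(X,Y) = 2.5008 bits

Marginal of X (row sums):
  P(X=0) = 1/55 + 1/11 + 0 + 9/55 = 3/11
  P(X=1) = 1/55 + 1/5 + 1/55 + 21/55 = 34/55
  P(X=2) = 0 + 2/55 + 0 + 4/55 = 6/55
H(X) = -[(3/11)·log₂(3/11) + (34/55)·log₂(34/55) + (6/55)·log₂(6/55)]
  = 0.5112 + 0.4290 + 0.3487 = 1.2889 bits

H(Y|X) = Σ_x P(x)·H(Y|X=x):
  X=0: P(X=0) = 3/11, P(Y|X=0) = (1/15, 1/3, 0, 3/5) → H(Y|X=0) = 1.2310
  X=1: P(X=1) = 34/55, P(Y|X=1) = (1/34, 11/34, 1/34, 21/34) → H(Y|X=1) = 1.2553
  X=2: P(X=2) = 6/55, P(Y|X=2) = (0, 1/3, 0, 2/3) → H(Y|X=2) = 0.9183
H(Y|X) = (3/11)·1.2310 + (34/55)·1.2553 + (6/55)·0.9183 = 1.2119 bits

H(X,Y) = -Σ_{x,y} P(x,y) log₂ P(x,y). Per-cell terms -P(x,y)·log₂P(x,y):
  X=0: 0.1051, 0.3145, 0.0000, 0.4273
  X=1: 0.1051, 0.4644, 0.1051, 0.5304
  X=2: 0.0000, 0.1739, 0.0000, 0.2750
  (cells with P = 0 contribute 0)
Sum of the 12 terms: H(X,Y) = 2.5008 bits

Chain rule check:
  H(X) + H(Y|X) = 1.2889 + 1.2119 = 2.5008 bits
  H(X,Y) = 2.5008 bits
✓ Chain rule verified.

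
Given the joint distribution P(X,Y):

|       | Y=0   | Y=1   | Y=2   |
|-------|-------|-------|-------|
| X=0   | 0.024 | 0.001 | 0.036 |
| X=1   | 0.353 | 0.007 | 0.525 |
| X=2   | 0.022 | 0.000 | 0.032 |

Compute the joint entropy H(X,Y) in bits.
1.6603 bits

H(X,Y) = -Σ_{x,y} P(x,y) log₂ P(x,y). Per-cell terms -P(x,y)·log₂P(x,y):
  X=0: 0.12914, 0.00997, 0.17265
  X=1: 0.53030, 0.05011, 0.48805
  X=2: 0.12114, 0.00000, 0.15891
  (cells with P = 0 contribute 0)
Sum of the 9 terms: H(X,Y) = 1.6603 bits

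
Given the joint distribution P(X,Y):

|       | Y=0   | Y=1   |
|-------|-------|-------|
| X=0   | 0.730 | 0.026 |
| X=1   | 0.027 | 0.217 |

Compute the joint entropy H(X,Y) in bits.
1.0874 bits

H(X,Y) = -Σ_{x,y} P(x,y) log₂ P(x,y). Per-cell terms -P(x,y)·log₂P(x,y):
  X=0: 0.331443, 0.136899
  X=1: 0.140694, 0.478319
Sum of the 4 terms: H(X,Y) = 1.0874 bits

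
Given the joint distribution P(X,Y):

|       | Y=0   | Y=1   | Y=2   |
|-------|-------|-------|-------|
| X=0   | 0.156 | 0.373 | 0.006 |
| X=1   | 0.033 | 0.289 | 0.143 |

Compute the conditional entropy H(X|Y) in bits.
0.8169 bits

H(X|Y) = H(X,Y) - H(Y)

H(X,Y) = -Σ_{x,y} P(x,y) log₂ P(x,y). Per-cell terms -P(x,y)·log₂P(x,y):
  X=0: 0.4181396, 0.5306867, 0.0442849
  X=1: 0.1624059, 0.5175581, 0.4012456
Sum of the 6 terms: H(X,Y) = 2.074321 bits

Marginal of Y (column sums):
  P(Y=0) = 0.156 + 0.033 = 0.189
  P(Y=1) = 0.373 + 0.289 = 0.662
  P(Y=2) = 0.006 + 0.143 = 0.149
H(Y) = -[0.189·log₂(0.189) + 0.662·log₂(0.662) + 0.149·log₂(0.149)]
  = 0.4542694 + 0.3939541 + 0.4092457 = 1.257469 bits

H(X|Y) = H(X,Y) - H(Y) = 2.074321 - 1.257469 = 0.8169 bits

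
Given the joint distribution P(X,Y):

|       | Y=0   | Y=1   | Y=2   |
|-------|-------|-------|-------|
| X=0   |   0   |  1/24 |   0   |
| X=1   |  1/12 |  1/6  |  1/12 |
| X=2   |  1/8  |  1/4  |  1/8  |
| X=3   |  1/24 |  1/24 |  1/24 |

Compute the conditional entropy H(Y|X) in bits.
1.4481 bits

H(Y|X) = H(X,Y) - H(X)

H(X,Y) = -Σ_{x,y} P(x,y) log₂ P(x,y). Per-cell terms -P(x,y)·log₂P(x,y):
  X=0: 0.00000, 0.19104, 0.00000
  X=1: 0.29875, 0.43083, 0.29875
  X=2: 0.37500, 0.50000, 0.37500
  X=3: 0.19104, 0.19104, 0.19104
  (cells with P = 0 contribute 0)
Sum of the 12 terms: H(X,Y) = 3.0425 bits

Marginal of X (row sums):
  P(X=0) = 0 + 1/24 + 0 = 1/24
  P(X=1) = 1/12 + 1/6 + 1/12 = 1/3
  P(X=2) = 1/8 + 1/4 + 1/8 = 1/2
  P(X=3) = 1/24 + 1/24 + 1/24 = 1/8
H(X) = -[(1/24)·log₂(1/24) + (1/3)·log₂(1/3) + (1/2)·log₂(1/2) + (1/8)·log₂(1/8)]
  = 0.19104 + 0.52832 + 0.50000 + 0.37500 = 1.5944 bits

H(Y|X) = H(X,Y) - H(X) = 3.0425 - 1.5944 = 1.4481 bits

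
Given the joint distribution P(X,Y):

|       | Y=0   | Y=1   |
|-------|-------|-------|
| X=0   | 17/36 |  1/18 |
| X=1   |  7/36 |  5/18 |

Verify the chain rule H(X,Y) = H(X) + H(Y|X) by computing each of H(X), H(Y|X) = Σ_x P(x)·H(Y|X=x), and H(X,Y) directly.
H(X) = 0.9978 bits, H(Y|X) = 0.7178 bits, H(X,Y) = 1.7155 bits

Marginal of X (row sums):
  P(X=0) = 17/36 + 1/18 = 19/36
  P(X=1) = 7/36 + 5/18 = 17/36
H(X) = -[(19/36)·log₂(19/36) + (17/36)·log₂(17/36)]
  = 0.48661 + 0.51116 = 0.9978 bits

H(Y|X) = Σ_x P(x)·H(Y|X=x):
  X=0: P(X=0) = 19/36, P(Y|X=0) = (17/19, 2/19) → H(Y|X=0) = 0.48546
  X=1: P(X=1) = 17/36, P(Y|X=1) = (7/17, 10/17) → H(Y|X=1) = 0.97742
H(Y|X) = (19/36)·0.48546 + (17/36)·0.97742 = 0.7178 bits

H(X,Y) = -Σ_{x,y} P(x,y) log₂ P(x,y). Per-cell terms -P(x,y)·log₂P(x,y):
  X=0: 0.51116, 0.23166
  X=1: 0.45939, 0.51333
Sum of the 4 terms: H(X,Y) = 1.7155 bits

Chain rule check:
  H(X) + H(Y|X) = 0.9978 + 0.7178 = 1.7156 bits
  H(X,Y) = 1.7155 bits
✓ Chain rule verified (Δ = 0.0001 is 4-dp rounding noise: each of the three values was rounded independently).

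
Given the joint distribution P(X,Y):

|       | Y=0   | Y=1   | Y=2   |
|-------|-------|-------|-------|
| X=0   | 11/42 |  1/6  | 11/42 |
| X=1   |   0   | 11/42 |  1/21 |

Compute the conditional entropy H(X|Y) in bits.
0.6049 bits

H(X|Y) = H(X,Y) - H(Y)

H(X,Y) = -Σ_{x,y} P(x,y) log₂ P(x,y). Per-cell terms -P(x,y)·log₂P(x,y):
  X=0: 0.50623, 0.43083, 0.50623
  X=1: 0.00000, 0.50623, 0.20916
  (cells with P = 0 contribute 0)
Sum of the 6 terms: H(X,Y) = 2.1587 bits

Marginal of Y (column sums):
  P(Y=0) = 11/42 + 0 = 11/42
  P(Y=1) = 1/6 + 11/42 = 3/7
  P(Y=2) = 11/42 + 1/21 = 13/42
H(Y) = -[(11/42)·log₂(11/42) + (3/7)·log₂(3/7) + (13/42)·log₂(13/42)]
  = 0.50623 + 0.52388 + 0.52368 = 1.5538 bits

H(X|Y) = H(X,Y) - H(Y) = 2.1587 - 1.5538 = 0.6049 bits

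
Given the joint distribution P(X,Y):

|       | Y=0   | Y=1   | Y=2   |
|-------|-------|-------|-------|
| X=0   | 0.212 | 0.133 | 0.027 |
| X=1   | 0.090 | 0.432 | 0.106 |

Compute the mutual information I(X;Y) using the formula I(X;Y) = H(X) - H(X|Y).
0.1451 bits

I(X;Y) = H(X) - H(X|Y)

Marginal of X (row sums):
  P(X=0) = 0.212 + 0.133 + 0.027 = 0.372
  P(X=1) = 0.090 + 0.432 + 0.106 = 0.628
H(X) = -[0.372·log₂(0.372) + 0.628·log₂(0.628)]
  = 0.5307047 + 0.4214907 = 0.952195 bits

Marginal of Y (column sums):
  P(Y=0) = 0.212 + 0.090 = 0.302
  P(Y=1) = 0.133 + 0.432 = 0.565
  P(Y=2) = 0.027 + 0.106 = 0.133
H(X|Y) = Σ_y P(y)·H(X|Y=y):
  Y=0: P(Y=0) = 0.302, P(X|Y=0) = (106/151, 45/151) → H(X|Y=0) = 0.8788487
  Y=1: P(Y=1) = 0.565, P(X|Y=1) = (133/565, 432/565) → H(X|Y=1) = 0.7873036
  Y=2: P(Y=2) = 0.133, P(X|Y=2) = (27/133, 106/133) → H(X|Y=2) = 0.7279025
H(X|Y) = 0.302·0.8788487 + 0.565·0.7873036 + 0.133·0.7279025 = 0.807050 bits

I(X;Y) = H(X) - H(X|Y) = 0.952195 - 0.807050 = 0.1451 bits

Cross-check via I(X;Y) = H(X) + H(Y) - H(X,Y): computing H(Y) from the column sums and H(X,Y) from the 6 cells in the same way gives H(Y) = 1.374143 bits and H(X,Y) = 2.181193 bits, so
I(X;Y) = 0.952195 + 1.374143 - 2.181193 = 0.1451 bits ✓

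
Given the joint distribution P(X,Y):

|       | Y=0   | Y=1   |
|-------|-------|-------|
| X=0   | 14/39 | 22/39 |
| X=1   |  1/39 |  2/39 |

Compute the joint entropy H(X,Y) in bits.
1.3518 bits

H(X,Y) = -Σ_{x,y} P(x,y) log₂ P(x,y). Per-cell terms -P(x,y)·log₂P(x,y):
  X=0: 0.5306, 0.4659
  X=1: 0.1355, 0.2198
Sum of the 4 terms: H(X,Y) = 1.3518 bits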